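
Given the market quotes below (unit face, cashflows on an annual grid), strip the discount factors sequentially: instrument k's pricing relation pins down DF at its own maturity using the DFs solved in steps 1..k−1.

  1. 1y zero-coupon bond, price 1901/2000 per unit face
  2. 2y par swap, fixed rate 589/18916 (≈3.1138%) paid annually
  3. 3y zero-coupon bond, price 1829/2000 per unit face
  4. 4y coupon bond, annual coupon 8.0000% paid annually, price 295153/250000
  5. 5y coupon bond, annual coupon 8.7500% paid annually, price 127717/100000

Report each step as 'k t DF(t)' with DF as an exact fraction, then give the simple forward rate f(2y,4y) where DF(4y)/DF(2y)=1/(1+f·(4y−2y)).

1 1 1901/2000
2 2 9411/10000
3 3 1829/2000
4 4 8853/10000
5 5 4387/5000
f(2y,4y) = ((9411/10000)/(8853/10000) − 1)/(2) = 93/2951 ≈ 3.1515%

step 1 [1y] zero: DF = P = 1901/2000 ≈ 0.950500
step 2 [2y] swap r/1=589/18916: DF=(1 − 589/18916·(0.950500))/(1+589/18916) = 9411/10000 ≈ 0.941100
step 3 [3y] zero: DF = P = 1829/2000 ≈ 0.914500
step 4 [4y] bond c/1=2/25: DF=(295153/250000 − 2/25·(0.950500+0.941100+0.914500))/(1+2/25) = 8853/10000 ≈ 0.885300
step 5 [5y] bond c/1=7/80: DF=(127717/100000 − 7/80·(0.950500+0.941100+0.914500+0.885300))/(1+7/80) = 4387/5000 ≈ 0.877400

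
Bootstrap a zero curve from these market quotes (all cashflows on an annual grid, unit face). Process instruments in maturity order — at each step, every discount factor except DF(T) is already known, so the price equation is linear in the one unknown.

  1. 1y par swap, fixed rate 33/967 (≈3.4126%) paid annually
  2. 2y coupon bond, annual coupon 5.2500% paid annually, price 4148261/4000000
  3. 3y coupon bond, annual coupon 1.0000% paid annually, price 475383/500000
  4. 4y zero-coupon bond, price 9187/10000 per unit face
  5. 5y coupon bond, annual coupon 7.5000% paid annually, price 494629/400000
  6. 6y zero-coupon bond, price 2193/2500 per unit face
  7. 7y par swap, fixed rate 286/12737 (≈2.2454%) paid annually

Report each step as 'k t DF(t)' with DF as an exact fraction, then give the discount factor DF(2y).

step 1 [1y] swap r/1=33/967: DF=(1 − 33/967·(0))/(1+33/967) = 967/1000 ≈ 0.967000
step 2 [2y] bond c/1=21/400: DF=(4148261/4000000 − 21/400·(0.967000))/(1+21/400) = 9371/10000 ≈ 0.937100
step 3 [3y] bond c/1=1/100: DF=(475383/500000 − 1/100·(0.967000+0.937100))/(1+1/100) = 369/400 ≈ 0.922500
step 4 [4y] zero: DF = P = 9187/10000 ≈ 0.918700
step 5 [5y] bond c/1=3/40: DF=(494629/400000 − 3/40·(0.967000+0.937100+0.922500+0.918700))/(1+3/40) = 889/1000 ≈ 0.889000
step 6 [6y] zero: DF = P = 2193/2500 ≈ 0.877200
step 7 [7y] swap r/1=286/12737: DF=(1 − 286/12737·(0.967000+0.937100+0.922500+0.918700+0.889000+0.877200))/(1+286/12737) = 857/1000 ≈ 0.857000

1 1 967/1000
2 2 9371/10000
3 3 369/400
4 4 9187/10000
5 5 889/1000
6 6 2193/2500
7 7 857/1000
DF(2y) = 9371/10000 ≈ 0.937100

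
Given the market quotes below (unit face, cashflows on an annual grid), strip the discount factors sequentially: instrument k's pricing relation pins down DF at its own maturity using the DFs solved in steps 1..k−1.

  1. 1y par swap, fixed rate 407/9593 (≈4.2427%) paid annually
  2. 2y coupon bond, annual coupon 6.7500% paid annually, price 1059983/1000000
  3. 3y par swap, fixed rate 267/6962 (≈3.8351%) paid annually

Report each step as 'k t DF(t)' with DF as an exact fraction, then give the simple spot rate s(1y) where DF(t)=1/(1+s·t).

1 1 9593/10000
2 2 9323/10000
3 3 2233/2500
s(1y) = (1/(9593/10000) − 1)/(1) = 407/9593 ≈ 4.2427%

step 1 [1y] swap r/1=407/9593: DF=(1 − 407/9593·(0))/(1+407/9593) = 9593/10000 ≈ 0.959300
step 2 [2y] bond c/1=27/400: DF=(1059983/1000000 − 27/400·(0.959300))/(1+27/400) = 9323/10000 ≈ 0.932300
step 3 [3y] swap r/1=267/6962: DF=(1 − 267/6962·(0.959300+0.932300))/(1+267/6962) = 2233/2500 ≈ 0.893200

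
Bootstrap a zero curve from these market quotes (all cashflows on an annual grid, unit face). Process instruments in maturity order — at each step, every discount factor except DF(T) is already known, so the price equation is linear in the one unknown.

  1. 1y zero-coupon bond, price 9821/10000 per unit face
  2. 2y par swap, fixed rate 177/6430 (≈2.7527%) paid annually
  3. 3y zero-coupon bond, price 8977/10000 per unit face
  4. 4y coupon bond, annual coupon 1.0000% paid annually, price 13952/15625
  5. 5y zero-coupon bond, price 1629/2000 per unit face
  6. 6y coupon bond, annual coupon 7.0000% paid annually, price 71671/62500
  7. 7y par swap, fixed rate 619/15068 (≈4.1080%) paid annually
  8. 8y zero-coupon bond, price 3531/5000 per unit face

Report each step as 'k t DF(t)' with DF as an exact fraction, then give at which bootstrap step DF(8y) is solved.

step 1 [1y] zero: DF = P = 9821/10000 ≈ 0.982100
step 2 [2y] swap r/1=177/6430: DF=(1 − 177/6430·(0.982100))/(1+177/6430) = 9469/10000 ≈ 0.946900
step 3 [3y] zero: DF = P = 8977/10000 ≈ 0.897700
step 4 [4y] bond c/1=1/100: DF=(13952/15625 − 1/100·(0.982100+0.946900+0.897700))/(1+1/100) = 8561/10000 ≈ 0.856100
step 5 [5y] zero: DF = P = 1629/2000 ≈ 0.814500
step 6 [6y] bond c/1=7/100: DF=(71671/62500 − 7/100·(0.982100+0.946900+0.897700+0.856100+0.814500))/(1+7/100) = 311/400 ≈ 0.777500
step 7 [7y] swap r/1=619/15068: DF=(1 − 619/15068·(0.982100+0.946900+0.897700+0.856100+0.814500+0.777500))/(1+619/15068) = 1881/2500 ≈ 0.752400
step 8 [8y] zero: DF = P = 3531/5000 ≈ 0.706200

1 1 9821/10000
2 2 9469/10000
3 3 8977/10000
4 4 8561/10000
5 5 1629/2000
6 6 311/400
7 7 1881/2500
8 8 3531/5000
DF(8y) is solved at step 8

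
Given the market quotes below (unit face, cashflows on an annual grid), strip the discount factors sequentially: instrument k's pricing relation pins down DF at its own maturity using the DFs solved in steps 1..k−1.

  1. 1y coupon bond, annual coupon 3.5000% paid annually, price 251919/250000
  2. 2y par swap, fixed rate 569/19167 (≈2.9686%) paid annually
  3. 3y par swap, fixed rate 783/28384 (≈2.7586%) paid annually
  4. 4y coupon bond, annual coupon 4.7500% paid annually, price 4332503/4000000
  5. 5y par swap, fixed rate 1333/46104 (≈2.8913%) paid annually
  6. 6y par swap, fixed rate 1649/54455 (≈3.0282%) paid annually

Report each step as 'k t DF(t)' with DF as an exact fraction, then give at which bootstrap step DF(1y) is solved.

step 1 [1y] bond c/1=7/200: DF=(251919/250000 − 7/200·(0))/(1+7/200) = 1217/1250 ≈ 0.973600
step 2 [2y] swap r/1=569/19167: DF=(1 − 569/19167·(0.973600))/(1+569/19167) = 9431/10000 ≈ 0.943100
step 3 [3y] swap r/1=783/28384: DF=(1 − 783/28384·(0.973600+0.943100))/(1+783/28384) = 9217/10000 ≈ 0.921700
step 4 [4y] bond c/1=19/400: DF=(4332503/4000000 − 19/400·(0.973600+0.943100+0.921700))/(1+19/400) = 9053/10000 ≈ 0.905300
step 5 [5y] swap r/1=1333/46104: DF=(1 − 1333/46104·(0.973600+0.943100+0.921700+0.905300))/(1+1333/46104) = 8667/10000 ≈ 0.866700
step 6 [6y] swap r/1=1649/54455: DF=(1 − 1649/54455·(0.973600+0.943100+0.921700+0.905300+0.866700))/(1+1649/54455) = 8351/10000 ≈ 0.835100

1 1 1217/1250
2 2 9431/10000
3 3 9217/10000
4 4 9053/10000
5 5 8667/10000
6 6 8351/10000
DF(1y) is solved at step 1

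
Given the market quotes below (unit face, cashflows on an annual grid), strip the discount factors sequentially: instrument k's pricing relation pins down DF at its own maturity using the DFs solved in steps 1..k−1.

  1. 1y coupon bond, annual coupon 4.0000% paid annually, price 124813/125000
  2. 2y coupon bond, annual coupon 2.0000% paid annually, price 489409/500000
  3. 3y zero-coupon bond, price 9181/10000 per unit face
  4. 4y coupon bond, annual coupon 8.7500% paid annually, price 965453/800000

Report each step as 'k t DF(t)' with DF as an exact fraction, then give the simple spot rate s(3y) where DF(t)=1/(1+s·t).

step 1 [1y] bond c/1=1/25: DF=(124813/125000 − 1/25·(0))/(1+1/25) = 9601/10000 ≈ 0.960100
step 2 [2y] bond c/1=1/50: DF=(489409/500000 − 1/50·(0.960100))/(1+1/50) = 588/625 ≈ 0.940800
step 3 [3y] zero: DF = P = 9181/10000 ≈ 0.918100
step 4 [4y] bond c/1=7/80: DF=(965453/800000 − 7/80·(0.960100+0.940800+0.918100))/(1+7/80) = 8829/10000 ≈ 0.882900

1 1 9601/10000
2 2 588/625
3 3 9181/10000
4 4 8829/10000
s(3y) = (1/(9181/10000) − 1)/(3) = 273/9181 ≈ 2.9735%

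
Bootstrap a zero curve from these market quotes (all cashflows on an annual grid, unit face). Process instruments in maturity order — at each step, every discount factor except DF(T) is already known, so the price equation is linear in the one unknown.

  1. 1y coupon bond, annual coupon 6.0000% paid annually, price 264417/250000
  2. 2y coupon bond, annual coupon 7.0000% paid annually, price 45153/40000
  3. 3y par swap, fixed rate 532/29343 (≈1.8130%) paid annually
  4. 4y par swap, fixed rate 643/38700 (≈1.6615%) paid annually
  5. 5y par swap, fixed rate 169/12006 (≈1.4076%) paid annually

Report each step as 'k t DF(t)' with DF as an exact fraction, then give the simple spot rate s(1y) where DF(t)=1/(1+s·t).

1 1 4989/5000
2 2 9897/10000
3 3 2367/2500
4 4 9357/10000
5 5 2331/2500
s(1y) = (1/(4989/5000) − 1)/(1) = 11/4989 ≈ 0.2205%

step 1 [1y] bond c/1=3/50: DF=(264417/250000 − 3/50·(0))/(1+3/50) = 4989/5000 ≈ 0.997800
step 2 [2y] bond c/1=7/100: DF=(45153/40000 − 7/100·(0.997800))/(1+7/100) = 9897/10000 ≈ 0.989700
step 3 [3y] swap r/1=532/29343: DF=(1 − 532/29343·(0.997800+0.989700))/(1+532/29343) = 2367/2500 ≈ 0.946800
step 4 [4y] swap r/1=643/38700: DF=(1 − 643/38700·(0.997800+0.989700+0.946800))/(1+643/38700) = 9357/10000 ≈ 0.935700
step 5 [5y] swap r/1=169/12006: DF=(1 − 169/12006·(0.997800+0.989700+0.946800+0.935700))/(1+169/12006) = 2331/2500 ≈ 0.932400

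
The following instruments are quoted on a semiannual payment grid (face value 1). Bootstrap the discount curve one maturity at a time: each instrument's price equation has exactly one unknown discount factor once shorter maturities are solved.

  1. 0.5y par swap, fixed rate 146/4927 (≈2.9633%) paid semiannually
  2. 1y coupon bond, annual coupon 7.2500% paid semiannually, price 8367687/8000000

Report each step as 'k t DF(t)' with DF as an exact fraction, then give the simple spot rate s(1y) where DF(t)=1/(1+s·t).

1 1/2 4927/5000
2 1 9749/10000
s(1y) = (1/(9749/10000) − 1)/(1) = 251/9749 ≈ 2.5746%

step 1 [0.5y] swap r/2=73/4927: DF=(1 − 73/4927·(0))/(1+73/4927) = 4927/5000 ≈ 0.985400
step 2 [1y] bond c/2=29/800: DF=(8367687/8000000 − 29/800·(0.985400))/(1+29/800) = 9749/10000 ≈ 0.974900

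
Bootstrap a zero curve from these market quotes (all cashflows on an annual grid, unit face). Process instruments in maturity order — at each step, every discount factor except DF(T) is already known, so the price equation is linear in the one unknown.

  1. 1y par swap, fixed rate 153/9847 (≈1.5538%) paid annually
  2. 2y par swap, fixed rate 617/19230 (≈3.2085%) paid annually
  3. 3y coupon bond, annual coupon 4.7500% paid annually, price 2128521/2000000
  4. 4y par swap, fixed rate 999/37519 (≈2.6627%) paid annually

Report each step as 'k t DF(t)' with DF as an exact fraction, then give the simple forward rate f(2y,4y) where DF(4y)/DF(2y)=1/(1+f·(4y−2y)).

1 1 9847/10000
2 2 9383/10000
3 3 1161/1250
4 4 9001/10000
f(2y,4y) = ((9383/10000)/(9001/10000) − 1)/(2) = 191/9001 ≈ 2.1220%

step 1 [1y] swap r/1=153/9847: DF=(1 − 153/9847·(0))/(1+153/9847) = 9847/10000 ≈ 0.984700
step 2 [2y] swap r/1=617/19230: DF=(1 − 617/19230·(0.984700))/(1+617/19230) = 9383/10000 ≈ 0.938300
step 3 [3y] bond c/1=19/400: DF=(2128521/2000000 − 19/400·(0.984700+0.938300))/(1+19/400) = 1161/1250 ≈ 0.928800
step 4 [4y] swap r/1=999/37519: DF=(1 − 999/37519·(0.984700+0.938300+0.928800))/(1+999/37519) = 9001/10000 ≈ 0.900100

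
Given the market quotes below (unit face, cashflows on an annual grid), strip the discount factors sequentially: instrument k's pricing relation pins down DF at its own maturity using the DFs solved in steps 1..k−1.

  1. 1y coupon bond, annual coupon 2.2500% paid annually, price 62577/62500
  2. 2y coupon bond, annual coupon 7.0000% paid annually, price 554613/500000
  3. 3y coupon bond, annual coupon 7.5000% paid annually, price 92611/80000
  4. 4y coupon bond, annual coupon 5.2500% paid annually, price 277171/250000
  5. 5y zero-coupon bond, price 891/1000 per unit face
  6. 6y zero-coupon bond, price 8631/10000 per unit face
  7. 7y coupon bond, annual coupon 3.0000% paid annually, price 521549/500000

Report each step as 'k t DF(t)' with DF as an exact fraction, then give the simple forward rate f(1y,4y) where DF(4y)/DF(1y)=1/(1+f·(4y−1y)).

1 1 612/625
2 2 4863/5000
3 3 9407/10000
4 4 9091/10000
5 5 891/1000
6 6 8631/10000
7 7 8509/10000
f(1y,4y) = ((612/625)/(9091/10000) − 1)/(3) = 701/27273 ≈ 2.5703%

step 1 [1y] bond c/1=9/400: DF=(62577/62500 − 9/400·(0))/(1+9/400) = 612/625 ≈ 0.979200
step 2 [2y] bond c/1=7/100: DF=(554613/500000 − 7/100·(0.979200))/(1+7/100) = 4863/5000 ≈ 0.972600
step 3 [3y] bond c/1=3/40: DF=(92611/80000 − 3/40·(0.979200+0.972600))/(1+3/40) = 9407/10000 ≈ 0.940700
step 4 [4y] bond c/1=21/400: DF=(277171/250000 − 21/400·(0.979200+0.972600+0.940700))/(1+21/400) = 9091/10000 ≈ 0.909100
step 5 [5y] zero: DF = P = 891/1000 ≈ 0.891000
step 6 [6y] zero: DF = P = 8631/10000 ≈ 0.863100
step 7 [7y] bond c/1=3/100: DF=(521549/500000 − 3/100·(0.979200+0.972600+0.940700+0.909100+0.891000+0.863100))/(1+3/100) = 8509/10000 ≈ 0.850900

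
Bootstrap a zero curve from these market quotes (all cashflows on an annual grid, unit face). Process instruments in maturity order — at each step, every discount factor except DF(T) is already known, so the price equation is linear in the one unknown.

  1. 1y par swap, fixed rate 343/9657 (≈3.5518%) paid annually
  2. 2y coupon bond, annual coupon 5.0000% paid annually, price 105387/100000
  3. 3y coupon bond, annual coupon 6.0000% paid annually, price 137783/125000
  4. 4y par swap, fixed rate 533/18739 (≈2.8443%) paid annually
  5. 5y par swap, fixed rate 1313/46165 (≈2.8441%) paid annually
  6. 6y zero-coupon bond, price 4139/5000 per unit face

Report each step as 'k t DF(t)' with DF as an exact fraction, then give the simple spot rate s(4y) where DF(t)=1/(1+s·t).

1 1 9657/10000
2 2 9577/10000
3 3 931/1000
4 4 4467/5000
5 5 8687/10000
6 6 4139/5000
s(4y) = (1/(4467/5000) − 1)/(4) = 533/17868 ≈ 2.9830%

step 1 [1y] swap r/1=343/9657: DF=(1 − 343/9657·(0))/(1+343/9657) = 9657/10000 ≈ 0.965700
step 2 [2y] bond c/1=1/20: DF=(105387/100000 − 1/20·(0.965700))/(1+1/20) = 9577/10000 ≈ 0.957700
step 3 [3y] bond c/1=3/50: DF=(137783/125000 − 3/50·(0.965700+0.957700))/(1+3/50) = 931/1000 ≈ 0.931000
step 4 [4y] swap r/1=533/18739: DF=(1 − 533/18739·(0.965700+0.957700+0.931000))/(1+533/18739) = 4467/5000 ≈ 0.893400
step 5 [5y] swap r/1=1313/46165: DF=(1 − 1313/46165·(0.965700+0.957700+0.931000+0.893400))/(1+1313/46165) = 8687/10000 ≈ 0.868700
step 6 [6y] zero: DF = P = 4139/5000 ≈ 0.827800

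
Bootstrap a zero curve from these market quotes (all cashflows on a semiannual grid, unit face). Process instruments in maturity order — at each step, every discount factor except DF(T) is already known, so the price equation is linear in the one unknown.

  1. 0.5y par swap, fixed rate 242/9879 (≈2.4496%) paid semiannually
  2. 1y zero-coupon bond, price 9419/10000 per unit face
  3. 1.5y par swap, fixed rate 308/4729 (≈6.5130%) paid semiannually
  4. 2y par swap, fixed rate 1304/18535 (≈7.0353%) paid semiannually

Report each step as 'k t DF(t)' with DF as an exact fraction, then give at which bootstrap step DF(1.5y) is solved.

1 1/2 9879/10000
2 1 9419/10000
3 3/2 2269/2500
4 2 1087/1250
DF(1.5y) is solved at step 3

step 1 [0.5y] swap r/2=121/9879: DF=(1 − 121/9879·(0))/(1+121/9879) = 9879/10000 ≈ 0.987900
step 2 [1y] zero: DF = P = 9419/10000 ≈ 0.941900
step 3 [1.5y] swap r/2=154/4729: DF=(1 − 154/4729·(0.987900+0.941900))/(1+154/4729) = 2269/2500 ≈ 0.907600
step 4 [2y] swap r/2=652/18535: DF=(1 − 652/18535·(0.987900+0.941900+0.907600))/(1+652/18535) = 1087/1250 ≈ 0.869600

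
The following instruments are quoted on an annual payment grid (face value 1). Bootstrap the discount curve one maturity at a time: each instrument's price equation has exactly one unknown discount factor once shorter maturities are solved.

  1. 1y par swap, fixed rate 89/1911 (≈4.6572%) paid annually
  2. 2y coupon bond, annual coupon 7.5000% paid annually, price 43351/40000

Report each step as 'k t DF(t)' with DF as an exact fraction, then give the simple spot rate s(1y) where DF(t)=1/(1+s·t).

step 1 [1y] swap r/1=89/1911: DF=(1 − 89/1911·(0))/(1+89/1911) = 1911/2000 ≈ 0.955500
step 2 [2y] bond c/1=3/40: DF=(43351/40000 − 3/40·(0.955500))/(1+3/40) = 1883/2000 ≈ 0.941500

1 1 1911/2000
2 2 1883/2000
s(1y) = (1/(1911/2000) − 1)/(1) = 89/1911 ≈ 4.6572%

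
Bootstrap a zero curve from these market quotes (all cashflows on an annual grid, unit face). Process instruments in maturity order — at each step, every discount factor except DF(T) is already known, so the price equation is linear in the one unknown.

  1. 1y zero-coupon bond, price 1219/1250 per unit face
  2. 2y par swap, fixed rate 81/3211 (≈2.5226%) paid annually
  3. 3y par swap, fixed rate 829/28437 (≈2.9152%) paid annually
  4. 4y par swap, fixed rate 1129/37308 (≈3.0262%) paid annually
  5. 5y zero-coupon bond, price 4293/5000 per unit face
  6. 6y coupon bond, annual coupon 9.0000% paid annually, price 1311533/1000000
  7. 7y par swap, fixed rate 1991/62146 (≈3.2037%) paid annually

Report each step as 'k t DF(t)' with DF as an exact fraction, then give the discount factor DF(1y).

1 1 1219/1250
2 2 4757/5000
3 3 9171/10000
4 4 8871/10000
5 5 4293/5000
6 6 8243/10000
7 7 8009/10000
DF(1y) = 1219/1250 ≈ 0.975200

step 1 [1y] zero: DF = P = 1219/1250 ≈ 0.975200
step 2 [2y] swap r/1=81/3211: DF=(1 − 81/3211·(0.975200))/(1+81/3211) = 4757/5000 ≈ 0.951400
step 3 [3y] swap r/1=829/28437: DF=(1 − 829/28437·(0.975200+0.951400))/(1+829/28437) = 9171/10000 ≈ 0.917100
step 4 [4y] swap r/1=1129/37308: DF=(1 − 1129/37308·(0.975200+0.951400+0.917100))/(1+1129/37308) = 8871/10000 ≈ 0.887100
step 5 [5y] zero: DF = P = 4293/5000 ≈ 0.858600
step 6 [6y] bond c/1=9/100: DF=(1311533/1000000 − 9/100·(0.975200+0.951400+0.917100+0.887100+0.858600))/(1+9/100) = 8243/10000 ≈ 0.824300
step 7 [7y] swap r/1=1991/62146: DF=(1 − 1991/62146·(0.975200+0.951400+0.917100+0.887100+0.858600+0.824300))/(1+1991/62146) = 8009/10000 ≈ 0.800900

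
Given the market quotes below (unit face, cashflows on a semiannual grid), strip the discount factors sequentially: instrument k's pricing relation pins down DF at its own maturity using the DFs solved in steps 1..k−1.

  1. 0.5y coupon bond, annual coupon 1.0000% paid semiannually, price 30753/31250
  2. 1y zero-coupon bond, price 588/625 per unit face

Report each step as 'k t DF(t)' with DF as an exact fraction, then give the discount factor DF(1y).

step 1 [0.5y] bond c/2=1/200: DF=(30753/31250 − 1/200·(0))/(1+1/200) = 612/625 ≈ 0.979200
step 2 [1y] zero: DF = P = 588/625 ≈ 0.940800

1 1/2 612/625
2 1 588/625
DF(1y) = 588/625 ≈ 0.940800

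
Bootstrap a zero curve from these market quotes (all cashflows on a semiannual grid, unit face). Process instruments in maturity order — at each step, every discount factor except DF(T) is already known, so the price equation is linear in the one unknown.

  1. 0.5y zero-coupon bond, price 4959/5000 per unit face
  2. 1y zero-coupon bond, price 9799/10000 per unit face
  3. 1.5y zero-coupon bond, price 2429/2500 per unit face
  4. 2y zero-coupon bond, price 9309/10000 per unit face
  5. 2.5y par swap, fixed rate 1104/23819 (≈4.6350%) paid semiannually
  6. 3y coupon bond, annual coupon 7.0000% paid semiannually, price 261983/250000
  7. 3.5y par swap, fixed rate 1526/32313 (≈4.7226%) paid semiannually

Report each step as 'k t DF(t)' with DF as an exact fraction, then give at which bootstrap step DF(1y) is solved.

step 1 [0.5y] zero: DF = P = 4959/5000 ≈ 0.991800
step 2 [1y] zero: DF = P = 9799/10000 ≈ 0.979900
step 3 [1.5y] zero: DF = P = 2429/2500 ≈ 0.971600
step 4 [2y] zero: DF = P = 9309/10000 ≈ 0.930900
step 5 [2.5y] swap r/2=552/23819: DF=(1 − 552/23819·(0.991800+0.979900+0.971600+0.930900))/(1+552/23819) = 556/625 ≈ 0.889600
step 6 [3y] bond c/2=7/200: DF=(261983/250000 − 7/200·(0.991800+0.979900+0.971600+0.930900+0.889600))/(1+7/200) = 4257/5000 ≈ 0.851400
step 7 [3.5y] swap r/2=763/32313: DF=(1 − 763/32313·(0.991800+0.979900+0.971600+0.930900+0.889600+0.851400))/(1+763/32313) = 4237/5000 ≈ 0.847400

1 1/2 4959/5000
2 1 9799/10000
3 3/2 2429/2500
4 2 9309/10000
5 5/2 556/625
6 3 4257/5000
7 7/2 4237/5000
DF(1y) is solved at step 2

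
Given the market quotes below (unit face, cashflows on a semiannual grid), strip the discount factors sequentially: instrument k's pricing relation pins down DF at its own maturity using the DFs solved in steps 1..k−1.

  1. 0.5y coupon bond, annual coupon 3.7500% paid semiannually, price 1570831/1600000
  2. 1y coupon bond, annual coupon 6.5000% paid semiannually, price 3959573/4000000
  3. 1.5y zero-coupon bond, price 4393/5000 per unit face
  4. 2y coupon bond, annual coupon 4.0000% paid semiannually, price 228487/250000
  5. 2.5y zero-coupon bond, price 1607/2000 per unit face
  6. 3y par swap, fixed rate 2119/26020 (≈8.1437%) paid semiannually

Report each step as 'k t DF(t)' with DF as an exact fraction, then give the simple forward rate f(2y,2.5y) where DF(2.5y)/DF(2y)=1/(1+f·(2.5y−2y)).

step 1 [0.5y] bond c/2=3/160: DF=(1570831/1600000 − 3/160·(0))/(1+3/160) = 9637/10000 ≈ 0.963700
step 2 [1y] bond c/2=13/400: DF=(3959573/4000000 − 13/400·(0.963700))/(1+13/400) = 2321/2500 ≈ 0.928400
step 3 [1.5y] zero: DF = P = 4393/5000 ≈ 0.878600
step 4 [2y] bond c/2=1/50: DF=(228487/250000 − 1/50·(0.963700+0.928400+0.878600))/(1+1/50) = 8417/10000 ≈ 0.841700
step 5 [2.5y] zero: DF = P = 1607/2000 ≈ 0.803500
step 6 [3y] swap r/2=2119/52040: DF=(1 − 2119/52040·(0.963700+0.928400+0.878600+0.841700+0.803500))/(1+2119/52040) = 7881/10000 ≈ 0.788100

1 1/2 9637/10000
2 1 2321/2500
3 3/2 4393/5000
4 2 8417/10000
5 5/2 1607/2000
6 3 7881/10000
f(2y,2.5y) = ((8417/10000)/(1607/2000) − 1)/(1/2) = 764/8035 ≈ 9.5084%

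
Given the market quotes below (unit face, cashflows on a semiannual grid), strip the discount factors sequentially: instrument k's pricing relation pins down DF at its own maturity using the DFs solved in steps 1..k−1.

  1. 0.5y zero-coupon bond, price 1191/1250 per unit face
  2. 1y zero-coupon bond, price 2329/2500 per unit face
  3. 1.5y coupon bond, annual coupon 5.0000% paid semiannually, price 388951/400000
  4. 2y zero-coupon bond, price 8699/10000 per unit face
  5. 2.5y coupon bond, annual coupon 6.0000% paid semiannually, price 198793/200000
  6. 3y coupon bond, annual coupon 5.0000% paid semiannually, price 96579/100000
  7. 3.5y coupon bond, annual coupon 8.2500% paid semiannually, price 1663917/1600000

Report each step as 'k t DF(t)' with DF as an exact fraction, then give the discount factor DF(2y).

1 1/2 1191/1250
2 1 2329/2500
3 3/2 9027/10000
4 2 8699/10000
5 5/2 1717/2000
6 3 8321/10000
7 7/2 7869/10000
DF(2y) = 8699/10000 ≈ 0.869900

step 1 [0.5y] zero: DF = P = 1191/1250 ≈ 0.952800
step 2 [1y] zero: DF = P = 2329/2500 ≈ 0.931600
step 3 [1.5y] bond c/2=1/40: DF=(388951/400000 − 1/40·(0.952800+0.931600))/(1+1/40) = 9027/10000 ≈ 0.902700
step 4 [2y] zero: DF = P = 8699/10000 ≈ 0.869900
step 5 [2.5y] bond c/2=3/100: DF=(198793/200000 − 3/100·(0.952800+0.931600+0.902700+0.869900))/(1+3/100) = 1717/2000 ≈ 0.858500
step 6 [3y] bond c/2=1/40: DF=(96579/100000 − 1/40·(0.952800+0.931600+0.902700+0.869900+0.858500))/(1+1/40) = 8321/10000 ≈ 0.832100
step 7 [3.5y] bond c/2=33/800: DF=(1663917/1600000 − 33/800·(0.952800+0.931600+0.902700+0.869900+0.858500+0.832100))/(1+33/800) = 7869/10000 ≈ 0.786900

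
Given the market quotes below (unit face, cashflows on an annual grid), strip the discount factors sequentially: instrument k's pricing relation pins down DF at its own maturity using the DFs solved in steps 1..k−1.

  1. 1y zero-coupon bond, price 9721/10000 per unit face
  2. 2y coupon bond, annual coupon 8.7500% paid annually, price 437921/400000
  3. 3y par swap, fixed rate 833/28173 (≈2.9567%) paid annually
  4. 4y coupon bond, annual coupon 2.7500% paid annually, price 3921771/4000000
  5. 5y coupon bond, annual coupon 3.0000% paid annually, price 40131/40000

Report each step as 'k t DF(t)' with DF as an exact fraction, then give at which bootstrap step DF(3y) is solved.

step 1 [1y] zero: DF = P = 9721/10000 ≈ 0.972100
step 2 [2y] bond c/1=7/80: DF=(437921/400000 − 7/80·(0.972100))/(1+7/80) = 1857/2000 ≈ 0.928500
step 3 [3y] swap r/1=833/28173: DF=(1 − 833/28173·(0.972100+0.928500))/(1+833/28173) = 9167/10000 ≈ 0.916700
step 4 [4y] bond c/1=11/400: DF=(3921771/4000000 − 11/400·(0.972100+0.928500+0.916700))/(1+11/400) = 2197/2500 ≈ 0.878800
step 5 [5y] bond c/1=3/100: DF=(40131/40000 − 3/100·(0.972100+0.928500+0.916700+0.878800))/(1+3/100) = 1083/1250 ≈ 0.866400

1 1 9721/10000
2 2 1857/2000
3 3 9167/10000
4 4 2197/2500
5 5 1083/1250
DF(3y) is solved at step 3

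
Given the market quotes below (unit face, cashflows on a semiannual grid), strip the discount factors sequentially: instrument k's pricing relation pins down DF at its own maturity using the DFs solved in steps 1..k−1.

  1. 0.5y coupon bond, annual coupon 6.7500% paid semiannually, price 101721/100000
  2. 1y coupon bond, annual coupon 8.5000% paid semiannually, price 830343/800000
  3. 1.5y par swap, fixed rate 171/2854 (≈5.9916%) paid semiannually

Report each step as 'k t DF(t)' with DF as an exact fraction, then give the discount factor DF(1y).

1 1/2 123/125
2 1 1911/2000
3 3/2 1829/2000
DF(1y) = 1911/2000 ≈ 0.955500

step 1 [0.5y] bond c/2=27/800: DF=(101721/100000 − 27/800·(0))/(1+27/800) = 123/125 ≈ 0.984000
step 2 [1y] bond c/2=17/400: DF=(830343/800000 − 17/400·(0.984000))/(1+17/400) = 1911/2000 ≈ 0.955500
step 3 [1.5y] swap r/2=171/5708: DF=(1 − 171/5708·(0.984000+0.955500))/(1+171/5708) = 1829/2000 ≈ 0.914500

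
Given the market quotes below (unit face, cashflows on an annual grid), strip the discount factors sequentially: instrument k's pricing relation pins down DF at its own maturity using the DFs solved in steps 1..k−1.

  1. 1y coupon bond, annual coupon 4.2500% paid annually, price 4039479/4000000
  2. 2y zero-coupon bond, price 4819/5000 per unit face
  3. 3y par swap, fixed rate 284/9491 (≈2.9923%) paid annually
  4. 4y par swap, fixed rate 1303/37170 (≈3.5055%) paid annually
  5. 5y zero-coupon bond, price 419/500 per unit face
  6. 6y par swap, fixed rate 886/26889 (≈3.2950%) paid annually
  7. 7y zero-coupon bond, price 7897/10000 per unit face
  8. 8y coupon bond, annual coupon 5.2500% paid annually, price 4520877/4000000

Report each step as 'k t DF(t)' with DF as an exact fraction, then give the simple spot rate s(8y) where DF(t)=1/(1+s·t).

step 1 [1y] bond c/1=17/400: DF=(4039479/4000000 − 17/400·(0))/(1+17/400) = 9687/10000 ≈ 0.968700
step 2 [2y] zero: DF = P = 4819/5000 ≈ 0.963800
step 3 [3y] swap r/1=284/9491: DF=(1 − 284/9491·(0.968700+0.963800))/(1+284/9491) = 2287/2500 ≈ 0.914800
step 4 [4y] swap r/1=1303/37170: DF=(1 − 1303/37170·(0.968700+0.963800+0.914800))/(1+1303/37170) = 8697/10000 ≈ 0.869700
step 5 [5y] zero: DF = P = 419/500 ≈ 0.838000
step 6 [6y] swap r/1=886/26889: DF=(1 − 886/26889·(0.968700+0.963800+0.914800+0.869700+0.838000))/(1+886/26889) = 2057/2500 ≈ 0.822800
step 7 [7y] zero: DF = P = 7897/10000 ≈ 0.789700
step 8 [8y] bond c/1=21/400: DF=(4520877/4000000 − 21/400·(0.968700+0.963800+0.914800+0.869700+0.838000+0.822800+0.789700))/(1+21/400) = 3831/5000 ≈ 0.766200

1 1 9687/10000
2 2 4819/5000
3 3 2287/2500
4 4 8697/10000
5 5 419/500
6 6 2057/2500
7 7 7897/10000
8 8 3831/5000
s(8y) = (1/(3831/5000) − 1)/(8) = 1169/30648 ≈ 3.8143%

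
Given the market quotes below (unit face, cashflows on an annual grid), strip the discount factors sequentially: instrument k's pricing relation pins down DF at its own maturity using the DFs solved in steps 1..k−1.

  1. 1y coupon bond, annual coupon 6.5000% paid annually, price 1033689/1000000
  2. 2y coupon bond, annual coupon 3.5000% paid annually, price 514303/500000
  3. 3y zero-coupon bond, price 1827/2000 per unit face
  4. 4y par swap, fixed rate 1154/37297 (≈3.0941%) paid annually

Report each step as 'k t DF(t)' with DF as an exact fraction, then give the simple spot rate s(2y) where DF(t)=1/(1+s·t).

1 1 4853/5000
2 2 961/1000
3 3 1827/2000
4 4 4423/5000
s(2y) = (1/(961/1000) − 1)/(2) = 39/1922 ≈ 2.0291%

step 1 [1y] bond c/1=13/200: DF=(1033689/1000000 − 13/200·(0))/(1+13/200) = 4853/5000 ≈ 0.970600
step 2 [2y] bond c/1=7/200: DF=(514303/500000 − 7/200·(0.970600))/(1+7/200) = 961/1000 ≈ 0.961000
step 3 [3y] zero: DF = P = 1827/2000 ≈ 0.913500
step 4 [4y] swap r/1=1154/37297: DF=(1 − 1154/37297·(0.970600+0.961000+0.913500))/(1+1154/37297) = 4423/5000 ≈ 0.884600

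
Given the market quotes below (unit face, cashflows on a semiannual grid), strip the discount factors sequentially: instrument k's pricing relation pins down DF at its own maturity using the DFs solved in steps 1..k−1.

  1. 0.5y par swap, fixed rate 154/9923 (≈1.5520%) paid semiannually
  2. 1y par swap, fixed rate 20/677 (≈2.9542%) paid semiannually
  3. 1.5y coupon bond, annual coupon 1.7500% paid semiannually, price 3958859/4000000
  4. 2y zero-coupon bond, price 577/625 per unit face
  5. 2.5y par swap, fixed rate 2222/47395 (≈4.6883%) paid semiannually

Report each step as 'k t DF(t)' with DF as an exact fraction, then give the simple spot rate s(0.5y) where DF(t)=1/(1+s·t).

step 1 [0.5y] swap r/2=77/9923: DF=(1 − 77/9923·(0))/(1+77/9923) = 9923/10000 ≈ 0.992300
step 2 [1y] swap r/2=10/677: DF=(1 − 10/677·(0.992300))/(1+10/677) = 971/1000 ≈ 0.971000
step 3 [1.5y] bond c/2=7/800: DF=(3958859/4000000 − 7/800·(0.992300+0.971000))/(1+7/800) = 9641/10000 ≈ 0.964100
step 4 [2y] zero: DF = P = 577/625 ≈ 0.923200
step 5 [2.5y] swap r/2=1111/47395: DF=(1 − 1111/47395·(0.992300+0.971000+0.964100+0.923200))/(1+1111/47395) = 8889/10000 ≈ 0.888900

1 1/2 9923/10000
2 1 971/1000
3 3/2 9641/10000
4 2 577/625
5 5/2 8889/10000
s(0.5y) = (1/(9923/10000) − 1)/(1/2) = 154/9923 ≈ 1.5520%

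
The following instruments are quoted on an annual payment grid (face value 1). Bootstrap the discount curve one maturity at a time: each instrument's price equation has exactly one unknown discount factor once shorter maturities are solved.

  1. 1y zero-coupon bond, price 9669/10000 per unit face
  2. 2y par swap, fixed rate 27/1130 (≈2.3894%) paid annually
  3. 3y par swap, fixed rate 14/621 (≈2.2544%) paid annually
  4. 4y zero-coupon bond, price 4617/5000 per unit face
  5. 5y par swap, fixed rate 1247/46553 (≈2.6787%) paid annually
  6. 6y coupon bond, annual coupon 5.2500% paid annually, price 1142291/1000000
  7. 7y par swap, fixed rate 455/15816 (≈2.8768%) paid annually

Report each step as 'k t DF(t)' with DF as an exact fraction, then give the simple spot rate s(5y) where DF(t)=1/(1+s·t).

step 1 [1y] zero: DF = P = 9669/10000 ≈ 0.966900
step 2 [2y] swap r/1=27/1130: DF=(1 − 27/1130·(0.966900))/(1+27/1130) = 9541/10000 ≈ 0.954100
step 3 [3y] swap r/1=14/621: DF=(1 − 14/621·(0.966900+0.954100))/(1+14/621) = 2339/2500 ≈ 0.935600
step 4 [4y] zero: DF = P = 4617/5000 ≈ 0.923400
step 5 [5y] swap r/1=1247/46553: DF=(1 − 1247/46553·(0.966900+0.954100+0.935600+0.923400))/(1+1247/46553) = 8753/10000 ≈ 0.875300
step 6 [6y] bond c/1=21/400: DF=(1142291/1000000 − 21/400·(0.966900+0.954100+0.935600+0.923400+0.875300))/(1+21/400) = 8531/10000 ≈ 0.853100
step 7 [7y] swap r/1=455/15816: DF=(1 − 455/15816·(0.966900+0.954100+0.935600+0.923400+0.875300+0.853100))/(1+455/15816) = 409/500 ≈ 0.818000

1 1 9669/10000
2 2 9541/10000
3 3 2339/2500
4 4 4617/5000
5 5 8753/10000
6 6 8531/10000
7 7 409/500
s(5y) = (1/(8753/10000) − 1)/(5) = 1247/43765 ≈ 2.8493%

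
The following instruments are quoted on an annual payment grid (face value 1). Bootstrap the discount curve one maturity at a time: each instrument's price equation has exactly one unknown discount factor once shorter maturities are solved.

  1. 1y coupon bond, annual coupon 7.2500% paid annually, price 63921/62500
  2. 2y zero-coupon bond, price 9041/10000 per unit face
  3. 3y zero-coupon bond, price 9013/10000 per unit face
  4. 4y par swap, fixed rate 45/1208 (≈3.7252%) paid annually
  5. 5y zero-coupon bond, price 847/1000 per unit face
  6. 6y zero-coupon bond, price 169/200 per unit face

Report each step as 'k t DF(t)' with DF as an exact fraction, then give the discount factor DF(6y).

1 1 596/625
2 2 9041/10000
3 3 9013/10000
4 4 173/200
5 5 847/1000
6 6 169/200
DF(6y) = 169/200 ≈ 0.845000

step 1 [1y] bond c/1=29/400: DF=(63921/62500 − 29/400·(0))/(1+29/400) = 596/625 ≈ 0.953600
step 2 [2y] zero: DF = P = 9041/10000 ≈ 0.904100
step 3 [3y] zero: DF = P = 9013/10000 ≈ 0.901300
step 4 [4y] swap r/1=45/1208: DF=(1 − 45/1208·(0.953600+0.904100+0.901300))/(1+45/1208) = 173/200 ≈ 0.865000
step 5 [5y] zero: DF = P = 847/1000 ≈ 0.847000
step 6 [6y] zero: DF = P = 169/200 ≈ 0.845000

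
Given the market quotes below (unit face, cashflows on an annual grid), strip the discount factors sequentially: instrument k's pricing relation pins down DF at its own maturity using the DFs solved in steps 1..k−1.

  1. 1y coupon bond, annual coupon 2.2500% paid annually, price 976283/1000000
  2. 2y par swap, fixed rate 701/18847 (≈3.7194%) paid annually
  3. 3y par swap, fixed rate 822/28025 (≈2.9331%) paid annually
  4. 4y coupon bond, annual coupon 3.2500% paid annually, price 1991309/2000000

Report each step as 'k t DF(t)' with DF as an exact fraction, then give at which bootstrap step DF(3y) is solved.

1 1 2387/2500
2 2 9299/10000
3 3 4589/5000
4 4 8761/10000
DF(3y) is solved at step 3

step 1 [1y] bond c/1=9/400: DF=(976283/1000000 − 9/400·(0))/(1+9/400) = 2387/2500 ≈ 0.954800
step 2 [2y] swap r/1=701/18847: DF=(1 − 701/18847·(0.954800))/(1+701/18847) = 9299/10000 ≈ 0.929900
step 3 [3y] swap r/1=822/28025: DF=(1 − 822/28025·(0.954800+0.929900))/(1+822/28025) = 4589/5000 ≈ 0.917800
step 4 [4y] bond c/1=13/400: DF=(1991309/2000000 − 13/400·(0.954800+0.929900+0.917800))/(1+13/400) = 8761/10000 ≈ 0.876100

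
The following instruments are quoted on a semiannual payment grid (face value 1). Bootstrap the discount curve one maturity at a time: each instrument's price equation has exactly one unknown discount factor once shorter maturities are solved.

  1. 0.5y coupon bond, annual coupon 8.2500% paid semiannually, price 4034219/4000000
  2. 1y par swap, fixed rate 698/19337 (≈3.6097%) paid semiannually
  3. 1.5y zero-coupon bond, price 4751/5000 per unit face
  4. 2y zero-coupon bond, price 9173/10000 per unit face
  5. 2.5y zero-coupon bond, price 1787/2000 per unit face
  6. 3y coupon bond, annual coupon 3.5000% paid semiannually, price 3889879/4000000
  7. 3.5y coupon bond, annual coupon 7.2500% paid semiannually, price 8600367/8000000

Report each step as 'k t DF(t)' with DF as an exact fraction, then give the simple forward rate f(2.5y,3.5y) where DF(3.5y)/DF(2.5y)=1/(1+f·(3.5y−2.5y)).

step 1 [0.5y] bond c/2=33/800: DF=(4034219/4000000 − 33/800·(0))/(1+33/800) = 4843/5000 ≈ 0.968600
step 2 [1y] swap r/2=349/19337: DF=(1 − 349/19337·(0.968600))/(1+349/19337) = 9651/10000 ≈ 0.965100
step 3 [1.5y] zero: DF = P = 4751/5000 ≈ 0.950200
step 4 [2y] zero: DF = P = 9173/10000 ≈ 0.917300
step 5 [2.5y] zero: DF = P = 1787/2000 ≈ 0.893500
step 6 [3y] bond c/2=7/400: DF=(3889879/4000000 − 7/400·(0.968600+0.965100+0.950200+0.917300+0.893500))/(1+7/400) = 7/8 ≈ 0.875000
step 7 [3.5y] bond c/2=29/800: DF=(8600367/8000000 − 29/800·(0.968600+0.965100+0.950200+0.917300+0.893500+0.875000))/(1+29/800) = 4213/5000 ≈ 0.842600

1 1/2 4843/5000
2 1 9651/10000
3 3/2 4751/5000
4 2 9173/10000
5 5/2 1787/2000
6 3 7/8
7 7/2 4213/5000
f(2.5y,3.5y) = ((1787/2000)/(4213/5000) − 1)/(1) = 509/8426 ≈ 6.0408%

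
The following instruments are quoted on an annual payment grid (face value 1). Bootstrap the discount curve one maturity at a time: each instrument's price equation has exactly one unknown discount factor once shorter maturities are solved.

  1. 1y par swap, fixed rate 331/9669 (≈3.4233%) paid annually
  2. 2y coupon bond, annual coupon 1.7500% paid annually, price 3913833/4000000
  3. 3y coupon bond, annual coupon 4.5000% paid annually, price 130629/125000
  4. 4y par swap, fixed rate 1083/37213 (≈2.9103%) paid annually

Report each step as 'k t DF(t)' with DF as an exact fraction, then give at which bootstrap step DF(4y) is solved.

step 1 [1y] swap r/1=331/9669: DF=(1 − 331/9669·(0))/(1+331/9669) = 9669/10000 ≈ 0.966900
step 2 [2y] bond c/1=7/400: DF=(3913833/4000000 − 7/400·(0.966900))/(1+7/400) = 189/200 ≈ 0.945000
step 3 [3y] bond c/1=9/200: DF=(130629/125000 − 9/200·(0.966900+0.945000))/(1+9/200) = 9177/10000 ≈ 0.917700
step 4 [4y] swap r/1=1083/37213: DF=(1 − 1083/37213·(0.966900+0.945000+0.917700))/(1+1083/37213) = 8917/10000 ≈ 0.891700

1 1 9669/10000
2 2 189/200
3 3 9177/10000
4 4 8917/10000
DF(4y) is solved at step 4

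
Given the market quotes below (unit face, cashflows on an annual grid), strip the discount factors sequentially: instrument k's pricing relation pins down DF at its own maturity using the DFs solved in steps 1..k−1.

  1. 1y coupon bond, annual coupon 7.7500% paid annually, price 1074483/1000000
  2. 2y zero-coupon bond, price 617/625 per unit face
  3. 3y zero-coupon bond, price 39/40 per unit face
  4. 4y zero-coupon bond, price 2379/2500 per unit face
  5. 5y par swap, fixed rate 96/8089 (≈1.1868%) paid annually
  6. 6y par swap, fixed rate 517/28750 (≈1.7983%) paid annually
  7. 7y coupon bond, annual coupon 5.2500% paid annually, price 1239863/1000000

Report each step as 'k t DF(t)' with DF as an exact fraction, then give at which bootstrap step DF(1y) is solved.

1 1 2493/2500
2 2 617/625
3 3 39/40
4 4 2379/2500
5 5 589/625
6 6 4483/5000
7 7 557/625
DF(1y) is solved at step 1

step 1 [1y] bond c/1=31/400: DF=(1074483/1000000 − 31/400·(0))/(1+31/400) = 2493/2500 ≈ 0.997200
step 2 [2y] zero: DF = P = 617/625 ≈ 0.987200
step 3 [3y] zero: DF = P = 39/40 ≈ 0.975000
step 4 [4y] zero: DF = P = 2379/2500 ≈ 0.951600
step 5 [5y] swap r/1=96/8089: DF=(1 − 96/8089·(0.997200+0.987200+0.975000+0.951600))/(1+96/8089) = 589/625 ≈ 0.942400
step 6 [6y] swap r/1=517/28750: DF=(1 − 517/28750·(0.997200+0.987200+0.975000+0.951600+0.942400))/(1+517/28750) = 4483/5000 ≈ 0.896600
step 7 [7y] bond c/1=21/400: DF=(1239863/1000000 − 21/400·(0.997200+0.987200+0.975000+0.951600+0.942400+0.896600))/(1+21/400) = 557/625 ≈ 0.891200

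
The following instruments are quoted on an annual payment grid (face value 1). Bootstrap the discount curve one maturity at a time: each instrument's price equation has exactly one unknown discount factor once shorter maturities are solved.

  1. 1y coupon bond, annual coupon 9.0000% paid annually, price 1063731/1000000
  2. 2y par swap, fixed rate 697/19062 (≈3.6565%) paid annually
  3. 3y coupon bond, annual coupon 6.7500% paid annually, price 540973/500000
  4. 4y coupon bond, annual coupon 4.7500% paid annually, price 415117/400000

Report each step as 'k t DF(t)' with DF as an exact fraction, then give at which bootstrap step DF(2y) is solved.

1 1 9759/10000
2 2 9303/10000
3 3 893/1000
4 4 4319/5000
DF(2y) is solved at step 2

step 1 [1y] bond c/1=9/100: DF=(1063731/1000000 − 9/100·(0))/(1+9/100) = 9759/10000 ≈ 0.975900
step 2 [2y] swap r/1=697/19062: DF=(1 − 697/19062·(0.975900))/(1+697/19062) = 9303/10000 ≈ 0.930300
step 3 [3y] bond c/1=27/400: DF=(540973/500000 − 27/400·(0.975900+0.930300))/(1+27/400) = 893/1000 ≈ 0.893000
step 4 [4y] bond c/1=19/400: DF=(415117/400000 − 19/400·(0.975900+0.930300+0.893000))/(1+19/400) = 4319/5000 ≈ 0.863800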